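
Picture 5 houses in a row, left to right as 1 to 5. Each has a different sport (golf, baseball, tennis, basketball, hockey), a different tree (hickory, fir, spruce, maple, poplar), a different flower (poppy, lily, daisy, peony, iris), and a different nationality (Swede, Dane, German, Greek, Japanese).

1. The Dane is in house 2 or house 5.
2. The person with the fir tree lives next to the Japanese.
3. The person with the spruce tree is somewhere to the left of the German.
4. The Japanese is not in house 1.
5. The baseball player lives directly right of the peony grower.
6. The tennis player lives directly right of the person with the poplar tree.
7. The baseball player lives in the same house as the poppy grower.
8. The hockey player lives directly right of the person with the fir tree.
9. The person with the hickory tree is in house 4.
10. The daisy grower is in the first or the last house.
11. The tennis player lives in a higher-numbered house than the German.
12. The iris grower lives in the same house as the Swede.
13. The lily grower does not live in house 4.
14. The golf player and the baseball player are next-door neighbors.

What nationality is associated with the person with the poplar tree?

By clue 9, the person with the hickory tree is in house 4.
The only tree still possible for house 5 is maple.
The tennis player is narrowed to house 3 or 4; consider each.
Placing it in house 3 leads to a contradiction, so it's in house 4.
Clue 6: the person with the poplar tree is in house 3.
House 5 sport: only basketball fits.
House 1 sport: only golf fits.
House 4's flower must be iris (nothing else left).
By clue 12, the Swede is in house 4.
The baseball player is in house 2 (clue 14).
So house 3 gets hockey for sport.
So house 1 gets Greek for nationality.
House 5's nationality must be Dane (nothing else left).
By clue 5, the peony grower is in house 1.
Clue 7: the poppy grower is in house 2.
The person with the fir tree is in house 2 (clue 8).
So house 1 gets spruce for tree.
The only flower still possible for house 3 is lily.
The only flower still possible for house 5 is daisy.
By clue 2, the Japanese is in house 3.
House 2 nationality: only German fits.
So: house 1 = golf/spruce/peony/Greek, house 2 = baseball/fir/poppy/German, house 3 = hockey/poplar/lily/Japanese, house 4 = tennis/hickory/iris/Swede, house 5 = basketball/maple/daisy/Dane.

Japanese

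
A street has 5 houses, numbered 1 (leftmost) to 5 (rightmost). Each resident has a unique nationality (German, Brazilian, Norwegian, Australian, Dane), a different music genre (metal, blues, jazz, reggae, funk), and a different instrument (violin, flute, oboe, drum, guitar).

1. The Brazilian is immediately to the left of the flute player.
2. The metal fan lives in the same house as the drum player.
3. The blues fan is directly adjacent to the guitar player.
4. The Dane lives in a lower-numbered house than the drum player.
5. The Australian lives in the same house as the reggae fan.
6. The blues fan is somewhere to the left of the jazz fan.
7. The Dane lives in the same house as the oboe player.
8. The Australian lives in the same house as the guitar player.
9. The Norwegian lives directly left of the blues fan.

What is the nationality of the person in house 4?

The Norwegian is narrowed to house 1 or 2 or 3; consider each.
Placing it in house 2 and house 3 leads to a contradiction, so it's in house 1.
From clue 9, the blues fan must be in house 2.
Clue 8 places the Australian in house 3.
From clue 8, the guitar player must be in house 3.
That leaves German as the nationality for house 5.
House 1 music genre: only funk fits.
The only instrument still possible for house 1 is violin.
House 2's instrument must be oboe (nothing else left).
The Brazilian is in house 4 (clue 1).
By clue 1, the flute player is in house 5.
Clue 5 places the reggae fan in house 3.
Clue 7: the Dane is in house 2.
That leaves drum as the instrument for house 4.
Clue 2 places the metal fan in house 4.
That leaves jazz as the music genre for house 5.
So: house 1 = Norwegian/funk/violin, house 2 = Dane/blues/oboe, house 3 = Australian/reggae/guitar, house 4 = Brazilian/metal/drum, house 5 = German/jazz/flute.

Brazilian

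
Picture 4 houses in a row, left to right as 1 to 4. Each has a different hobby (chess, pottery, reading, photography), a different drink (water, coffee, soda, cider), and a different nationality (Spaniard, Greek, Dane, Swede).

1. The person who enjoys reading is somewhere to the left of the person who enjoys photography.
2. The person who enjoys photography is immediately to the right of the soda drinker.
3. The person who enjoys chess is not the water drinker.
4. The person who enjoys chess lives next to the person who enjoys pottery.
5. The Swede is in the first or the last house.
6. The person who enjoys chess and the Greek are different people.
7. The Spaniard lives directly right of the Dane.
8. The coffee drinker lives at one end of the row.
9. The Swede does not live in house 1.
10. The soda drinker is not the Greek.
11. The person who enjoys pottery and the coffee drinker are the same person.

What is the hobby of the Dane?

chess

Clue 9: the Swede is in house 4.
The person who enjoys chess is narrowed to house 2 or 3; consider each.
Placing it in house 3 leads to a contradiction, so it's in house 2.
Clue 4 places the person who enjoys pottery in house 1.
From clue 11, the coffee drinker must be in house 1.
The only hobby still possible for house 3 is reading.
That leaves photography as the hobby for house 4.
Clue 2: the soda drinker is in house 3.
By clue 10, the Greek is in house 1.
House 2's drink must be cider (nothing else left).
The only drink still possible for house 4 is water.
The only nationality still possible for house 2 is Dane.
The only nationality still possible for house 3 is Spaniard.
So: house 1 = pottery/coffee/Greek, house 2 = chess/cider/Dane, house 3 = reading/soda/Spaniard, house 4 = photography/water/Swede.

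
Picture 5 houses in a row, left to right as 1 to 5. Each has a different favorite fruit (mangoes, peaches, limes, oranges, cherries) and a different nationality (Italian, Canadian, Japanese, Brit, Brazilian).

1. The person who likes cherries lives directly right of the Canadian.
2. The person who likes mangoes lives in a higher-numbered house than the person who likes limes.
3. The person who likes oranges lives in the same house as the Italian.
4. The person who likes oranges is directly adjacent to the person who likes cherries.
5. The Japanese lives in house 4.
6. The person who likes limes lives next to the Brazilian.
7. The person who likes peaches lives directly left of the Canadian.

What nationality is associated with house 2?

Brazilian

The Japanese is in house 4 (clue 5).
The person who likes cherries is narrowed to house 3 or 4; consider each.
Placing it in house 3 leads to a contradiction, so it's in house 4.
Clue 1: the Canadian is in house 3.
Clue 7: the person who likes peaches is in house 2.
So house 1 gets limes for favorite fruit.
The person who likes oranges is in house 5 (clue 3).
The Italian is in house 5 (clue 3).
Clue 6 places the Brazilian in house 2.
House 3's favorite fruit must be mangoes (nothing else left).
House 1 nationality: only Brit fits.
So: house 1 = limes/Brit, house 2 = peaches/Brazilian, house 3 = mangoes/Canadian, house 4 = cherries/Japanese, house 5 = oranges/Italian.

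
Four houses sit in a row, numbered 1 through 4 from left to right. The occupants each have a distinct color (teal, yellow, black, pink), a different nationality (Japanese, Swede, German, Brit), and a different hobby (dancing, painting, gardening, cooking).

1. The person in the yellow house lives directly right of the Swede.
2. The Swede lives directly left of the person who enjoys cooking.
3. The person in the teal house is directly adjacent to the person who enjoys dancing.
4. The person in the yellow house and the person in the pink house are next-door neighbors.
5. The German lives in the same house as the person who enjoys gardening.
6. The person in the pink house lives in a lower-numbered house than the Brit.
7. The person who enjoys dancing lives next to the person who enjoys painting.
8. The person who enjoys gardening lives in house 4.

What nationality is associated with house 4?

German

Clue 8: the person who enjoys gardening is in house 4.
From clue 5, the German must be in house 4.
The person in the pink house is narrowed to house 1 or 2; consider each.
Placing it in house 1 leads to a contradiction, so it's in house 2.
By clue 4, the person in the yellow house is in house 3.
The Brit is in house 3 (clue 6).
By clue 1, the Swede is in house 2.
The person who enjoys cooking is in house 3 (clue 2).
So house 1 gets Japanese for nationality.
The only hobby still possible for house 1 is painting.
The only hobby still possible for house 2 is dancing.
The person in the teal house is in house 1 (clue 3).
So house 4 gets black for color.
So: house 1 = teal/Japanese/painting, house 2 = pink/Swede/dancing, house 3 = yellow/Brit/cooking, house 4 = black/German/gardening.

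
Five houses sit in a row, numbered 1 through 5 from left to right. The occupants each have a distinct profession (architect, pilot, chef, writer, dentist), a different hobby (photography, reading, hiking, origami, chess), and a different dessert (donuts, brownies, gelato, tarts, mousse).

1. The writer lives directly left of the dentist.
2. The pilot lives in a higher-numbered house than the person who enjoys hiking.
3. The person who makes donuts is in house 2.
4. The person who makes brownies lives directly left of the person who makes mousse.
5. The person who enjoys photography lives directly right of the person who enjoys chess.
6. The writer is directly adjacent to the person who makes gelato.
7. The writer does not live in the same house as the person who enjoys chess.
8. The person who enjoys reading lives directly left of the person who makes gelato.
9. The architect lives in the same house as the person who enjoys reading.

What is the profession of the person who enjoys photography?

The person who makes donuts is in house 2 (clue 3).
The only profession still possible for house 1 is chef.
So house 1 gets tarts for dessert.
The person who makes brownies is narrowed to house 3 or 4; consider each.
Placing it in house 3 leads to a contradiction, so it's in house 4.
From clue 4, the person who makes mousse must be in house 5.
So house 3 gets gelato for dessert.
Clue 8 places the person who enjoys reading in house 2.
Clue 9 places the architect in house 2.
House 4's profession must be writer (nothing else left).
Clue 1: the dentist is in house 5.
Clue 7: the person who enjoys chess is in house 3.
House 3 profession: only pilot fits.
Clue 2: the person who enjoys hiking is in house 1.
From clue 5, the person who enjoys photography must be in house 4.
House 5 hobby: only origami fits.
So: house 1 = chef/hiking/tarts, house 2 = architect/reading/donuts, house 3 = pilot/chess/gelato, house 4 = writer/photography/brownies, house 5 = dentist/origami/mousse.

writer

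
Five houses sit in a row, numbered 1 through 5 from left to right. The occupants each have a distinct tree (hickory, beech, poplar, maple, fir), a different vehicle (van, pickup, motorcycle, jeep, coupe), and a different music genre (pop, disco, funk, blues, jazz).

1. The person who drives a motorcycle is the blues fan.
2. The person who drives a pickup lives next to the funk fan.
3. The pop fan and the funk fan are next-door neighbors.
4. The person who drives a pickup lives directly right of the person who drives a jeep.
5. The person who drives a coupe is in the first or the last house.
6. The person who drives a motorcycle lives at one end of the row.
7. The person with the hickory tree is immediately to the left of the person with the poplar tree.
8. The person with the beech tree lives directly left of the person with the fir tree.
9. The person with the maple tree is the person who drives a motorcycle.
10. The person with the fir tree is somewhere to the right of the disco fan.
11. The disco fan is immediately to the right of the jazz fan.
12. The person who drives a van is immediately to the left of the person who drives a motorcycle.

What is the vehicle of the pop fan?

Clue 12: the person who drives a van is in house 4.
Clue 12: the person who drives a motorcycle is in house 5.
That leaves coupe as the vehicle for house 1.
The blues fan is in house 5 (clue 1).
By clue 4, the person who drives a pickup is in house 3.
By clue 4, the person who drives a jeep is in house 2.
Clue 9 places the person with the maple tree in house 5.
House 1's tree must be hickory (nothing else left).
House 4 music genre: only funk fits.
By clue 3, the pop fan is in house 3.
The person with the poplar tree is in house 2 (clue 7).
House 4's tree must be fir (nothing else left).
House 1 music genre: only jazz fits.
House 2's music genre must be disco (nothing else left).
House 3's tree must be beech (nothing else left).
So: house 1 = hickory/coupe/jazz, house 2 = poplar/jeep/disco, house 3 = beech/pickup/pop, house 4 = fir/van/funk, house 5 = maple/motorcycle/blues.

pickup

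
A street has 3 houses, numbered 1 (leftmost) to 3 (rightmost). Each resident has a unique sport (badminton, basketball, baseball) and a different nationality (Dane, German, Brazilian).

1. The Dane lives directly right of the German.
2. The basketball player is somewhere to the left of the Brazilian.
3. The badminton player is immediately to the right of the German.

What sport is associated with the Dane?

badminton

House 1 nationality: only German fits.
The Dane is in house 2 (clue 1).
The badminton player is in house 2 (clue 3).
House 1's sport must be basketball (nothing else left).
So house 3 gets baseball for sport.
The only nationality still possible for house 3 is Brazilian.
So: house 1 = basketball/German, house 2 = badminton/Dane, house 3 = baseball/Brazilian.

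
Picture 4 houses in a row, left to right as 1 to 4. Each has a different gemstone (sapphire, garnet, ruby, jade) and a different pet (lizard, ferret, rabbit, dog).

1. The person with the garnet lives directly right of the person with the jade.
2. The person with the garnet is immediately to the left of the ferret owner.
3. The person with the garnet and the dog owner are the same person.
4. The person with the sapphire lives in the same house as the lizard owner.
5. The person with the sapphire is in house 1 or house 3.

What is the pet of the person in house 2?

rabbit

So house 4 gets ruby for gemstone.
The person with the garnet is narrowed to house 2 or 3; consider each.
Placing it in house 2 leads to a contradiction, so it's in house 3.
Clue 1 places the person with the jade in house 2.
The ferret owner is in house 4 (clue 2).
From clue 3, the dog owner must be in house 3.
So house 1 gets sapphire for gemstone.
The only pet still possible for house 2 is rabbit.
The only pet still possible for house 1 is lizard.
So: house 1 = sapphire/lizard, house 2 = jade/rabbit, house 3 = garnet/dog, house 4 = ruby/ferret.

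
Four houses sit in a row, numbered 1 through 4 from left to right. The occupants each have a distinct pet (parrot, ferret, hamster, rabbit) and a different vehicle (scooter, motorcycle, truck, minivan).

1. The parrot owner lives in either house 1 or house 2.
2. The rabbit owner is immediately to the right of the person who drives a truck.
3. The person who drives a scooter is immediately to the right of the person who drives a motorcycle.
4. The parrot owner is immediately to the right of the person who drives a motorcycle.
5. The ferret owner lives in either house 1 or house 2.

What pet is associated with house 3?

Clue 4 places the parrot owner in house 2.
The person who drives a motorcycle is in house 1 (clue 4).
House 1 pet: only ferret fits.
Clue 3 places the person who drives a scooter in house 2.
The only vehicle still possible for house 3 is truck.
That leaves minivan as the vehicle for house 4.
By clue 2, the rabbit owner is in house 4.
So house 3 gets hamster for pet.
So: house 1 = ferret/motorcycle, house 2 = parrot/scooter, house 3 = hamster/truck, house 4 = rabbit/minivan.

hamster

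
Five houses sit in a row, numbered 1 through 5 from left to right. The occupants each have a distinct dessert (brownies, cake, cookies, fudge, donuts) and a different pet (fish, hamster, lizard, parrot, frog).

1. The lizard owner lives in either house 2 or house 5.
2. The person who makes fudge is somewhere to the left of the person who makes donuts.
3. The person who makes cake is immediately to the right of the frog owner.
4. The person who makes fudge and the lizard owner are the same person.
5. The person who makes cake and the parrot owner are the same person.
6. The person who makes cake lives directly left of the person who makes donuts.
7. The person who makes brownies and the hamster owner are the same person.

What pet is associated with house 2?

By clue 4, the person who makes fudge is in house 2.
The lizard owner is in house 2 (clue 4).
By clue 3, the person who makes cake is in house 4.
Clue 3 places the frog owner in house 3.
Clue 5 places the parrot owner in house 4.
Clue 6: the person who makes donuts is in house 5.
Clue 7 places the person who makes brownies in house 1.
Clue 7 places the hamster owner in house 1.
That leaves cookies as the dessert for house 3.
So house 5 gets fish for pet.
So: house 1 = brownies/hamster, house 2 = fudge/lizard, house 3 = cookies/frog, house 4 = cake/parrot, house 5 = donuts/fish.

lizard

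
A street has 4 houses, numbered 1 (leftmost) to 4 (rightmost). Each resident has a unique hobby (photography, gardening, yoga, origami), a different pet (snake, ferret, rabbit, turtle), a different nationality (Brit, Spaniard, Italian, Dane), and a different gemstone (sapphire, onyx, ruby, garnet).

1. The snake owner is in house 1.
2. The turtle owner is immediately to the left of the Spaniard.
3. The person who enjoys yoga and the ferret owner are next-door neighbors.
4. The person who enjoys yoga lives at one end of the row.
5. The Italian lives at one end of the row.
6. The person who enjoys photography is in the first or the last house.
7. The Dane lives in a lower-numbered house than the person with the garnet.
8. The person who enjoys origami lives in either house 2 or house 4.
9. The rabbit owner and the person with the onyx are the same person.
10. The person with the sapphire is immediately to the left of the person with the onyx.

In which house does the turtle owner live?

By clue 1, the snake owner is in house 1.
The only hobby still possible for house 3 is gardening.
House 2's hobby must be origami (nothing else left).
House 4 pet: only rabbit fits.
By clue 9, the person with the onyx is in house 4.
From clue 10, the person with the sapphire must be in house 3.
House 1's gemstone must be ruby (nothing else left).
That leaves garnet as the gemstone for house 2.
From clue 7, the Dane must be in house 1.
That leaves Brit as the nationality for house 2.
House 3 nationality: only Spaniard fits.
So house 4 gets Italian for nationality.
The turtle owner is in house 2 (clue 2).
So house 3 gets ferret for pet.
From clue 3, the person who enjoys yoga must be in house 4.
That leaves photography as the hobby for house 1.
So: house 1 = photography/snake/Dane/ruby, house 2 = origami/turtle/Brit/garnet, house 3 = gardening/ferret/Spaniard/sapphire, house 4 = yoga/rabbit/Italian/onyx.

2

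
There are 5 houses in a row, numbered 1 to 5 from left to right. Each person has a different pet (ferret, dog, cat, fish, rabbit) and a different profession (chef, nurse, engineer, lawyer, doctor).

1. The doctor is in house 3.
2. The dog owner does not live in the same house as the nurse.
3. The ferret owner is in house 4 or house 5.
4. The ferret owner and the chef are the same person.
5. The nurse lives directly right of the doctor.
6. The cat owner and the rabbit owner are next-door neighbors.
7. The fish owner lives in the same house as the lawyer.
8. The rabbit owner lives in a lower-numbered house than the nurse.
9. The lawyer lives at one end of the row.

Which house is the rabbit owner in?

3

The doctor is in house 3 (clue 1).
Clue 5 places the nurse in house 4.
House 2 profession: only engineer fits.
The ferret owner is in house 5 (clue 4).
The only pet still possible for house 1 is fish.
House 4 pet: only cat fits.
House 1 profession: only lawyer fits.
House 5's profession must be chef (nothing else left).
By clue 6, the rabbit owner is in house 3.
So house 2 gets dog for pet.
So: house 1 = fish/lawyer, house 2 = dog/engineer, house 3 = rabbit/doctor, house 4 = cat/nurse, house 5 = ferret/chef.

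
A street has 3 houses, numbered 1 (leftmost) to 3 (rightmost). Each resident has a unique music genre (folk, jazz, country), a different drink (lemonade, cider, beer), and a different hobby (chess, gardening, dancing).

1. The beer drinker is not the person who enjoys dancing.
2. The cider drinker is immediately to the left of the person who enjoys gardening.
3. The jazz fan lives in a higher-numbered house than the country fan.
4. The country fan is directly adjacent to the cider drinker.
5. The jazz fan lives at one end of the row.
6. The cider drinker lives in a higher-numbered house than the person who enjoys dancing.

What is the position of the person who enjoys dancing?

Clue 5 places the jazz fan in house 3.
Clue 6: the cider drinker is in house 2.
From clue 6, the person who enjoys dancing must be in house 1.
Clue 1: the beer drinker is in house 3.
The person who enjoys gardening is in house 3 (clue 2).
By clue 4, the country fan is in house 1.
The only music genre still possible for house 2 is folk.
So house 1 gets lemonade for drink.
That leaves chess as the hobby for house 2.
So: house 1 = country/lemonade/dancing, house 2 = folk/cider/chess, house 3 = jazz/beer/gardening.

1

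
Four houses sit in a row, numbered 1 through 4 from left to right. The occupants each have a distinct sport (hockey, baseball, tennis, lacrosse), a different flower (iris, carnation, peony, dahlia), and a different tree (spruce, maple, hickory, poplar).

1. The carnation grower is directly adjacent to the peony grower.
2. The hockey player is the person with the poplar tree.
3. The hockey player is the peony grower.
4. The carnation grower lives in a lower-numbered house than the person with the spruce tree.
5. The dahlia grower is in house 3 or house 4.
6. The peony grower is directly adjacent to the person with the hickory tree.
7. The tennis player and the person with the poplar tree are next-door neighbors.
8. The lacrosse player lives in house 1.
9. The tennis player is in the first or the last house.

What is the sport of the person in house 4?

By clue 8, the lacrosse player is in house 1.
Clue 7 places the person with the poplar tree in house 3.
The only sport still possible for house 4 is tennis.
By clue 2, the hockey player is in house 3.
Clue 3 places the peony grower in house 3.
That leaves baseball as the sport for house 2.
House 4's flower must be dahlia (nothing else left).
That leaves maple as the tree for house 1.
By clue 1, the carnation grower is in house 2.
Clue 4: the person with the spruce tree is in house 4.
So house 1 gets iris for flower.
That leaves hickory as the tree for house 2.
So: house 1 = lacrosse/iris/maple, house 2 = baseball/carnation/hickory, house 3 = hockey/peony/poplar, house 4 = tennis/dahlia/spruce.

tennis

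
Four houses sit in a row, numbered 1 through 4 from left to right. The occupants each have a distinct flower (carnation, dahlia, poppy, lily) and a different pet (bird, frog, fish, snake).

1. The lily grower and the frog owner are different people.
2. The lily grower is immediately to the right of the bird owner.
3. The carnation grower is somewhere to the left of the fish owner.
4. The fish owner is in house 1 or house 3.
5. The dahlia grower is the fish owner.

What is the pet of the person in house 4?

Clue 4: the fish owner is in house 3.
By clue 5, the dahlia grower is in house 3.
The lily grower is in house 2 (clue 2).
By clue 2, the bird owner is in house 1.
That leaves poppy as the flower for house 4.
Clue 1: the frog owner is in house 4.
That leaves carnation as the flower for house 1.
House 2's pet must be snake (nothing else left).
So: house 1 = carnation/bird, house 2 = lily/snake, house 3 = dahlia/fish, house 4 = poppy/frog.

frog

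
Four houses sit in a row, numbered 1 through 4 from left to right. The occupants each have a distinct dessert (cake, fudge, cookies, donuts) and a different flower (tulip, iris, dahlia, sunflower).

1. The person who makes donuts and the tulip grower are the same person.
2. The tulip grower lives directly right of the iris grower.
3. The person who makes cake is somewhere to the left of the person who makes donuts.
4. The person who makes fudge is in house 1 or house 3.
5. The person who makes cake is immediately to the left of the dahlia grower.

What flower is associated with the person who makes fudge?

iris

The person who makes fudge is narrowed to house 1 or 3; consider each.
Placing it in house 1 leads to a contradiction, so it's in house 3.
The person who makes cake is narrowed to house 1 or 2; consider each.
Placing it in house 2 leads to a contradiction, so it's in house 1.
By clue 5, the dahlia grower is in house 2.
Clue 1: the person who makes donuts is in house 4.
By clue 2, the iris grower is in house 3.
House 2's dessert must be cookies (nothing else left).
House 1's flower must be sunflower (nothing else left).
The only flower still possible for house 4 is tulip.
So: house 1 = cake/sunflower, house 2 = cookies/dahlia, house 3 = fudge/iris, house 4 = donuts/tulip.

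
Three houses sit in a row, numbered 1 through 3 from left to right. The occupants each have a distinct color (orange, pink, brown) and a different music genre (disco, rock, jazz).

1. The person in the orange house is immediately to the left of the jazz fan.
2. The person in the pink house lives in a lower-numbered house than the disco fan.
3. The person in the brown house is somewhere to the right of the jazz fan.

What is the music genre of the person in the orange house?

From clue 3, the person in the brown house must be in house 3.
The jazz fan is in house 2 (clue 3).
That leaves rock as the music genre for house 1.
So house 3 gets disco for music genre.
Clue 1: the person in the orange house is in house 1.
The only color still possible for house 2 is pink.
So: house 1 = orange/rock, house 2 = pink/jazz, house 3 = brown/disco.

rock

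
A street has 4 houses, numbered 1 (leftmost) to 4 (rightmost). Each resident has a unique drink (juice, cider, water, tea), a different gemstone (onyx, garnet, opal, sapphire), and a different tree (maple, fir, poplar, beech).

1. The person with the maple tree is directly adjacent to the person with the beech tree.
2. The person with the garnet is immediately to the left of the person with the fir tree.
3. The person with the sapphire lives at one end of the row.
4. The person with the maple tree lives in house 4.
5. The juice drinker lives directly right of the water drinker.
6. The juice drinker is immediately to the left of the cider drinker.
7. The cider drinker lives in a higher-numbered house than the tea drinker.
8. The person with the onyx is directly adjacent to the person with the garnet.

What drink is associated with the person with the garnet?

From clue 4, the person with the maple tree must be in house 4.
The only drink still possible for house 4 is cider.
Clue 1 places the person with the beech tree in house 3.
From clue 6, the juice drinker must be in house 3.
The only tree still possible for house 1 is poplar.
House 2's tree must be fir (nothing else left).
Clue 2 places the person with the garnet in house 1.
Clue 5 places the water drinker in house 2.
The person with the onyx is in house 2 (clue 8).
House 1 drink: only tea fits.
That leaves opal as the gemstone for house 3.
House 4's gemstone must be sapphire (nothing else left).
So: house 1 = tea/garnet/poplar, house 2 = water/onyx/fir, house 3 = juice/opal/beech, house 4 = cider/sapphire/maple.

tea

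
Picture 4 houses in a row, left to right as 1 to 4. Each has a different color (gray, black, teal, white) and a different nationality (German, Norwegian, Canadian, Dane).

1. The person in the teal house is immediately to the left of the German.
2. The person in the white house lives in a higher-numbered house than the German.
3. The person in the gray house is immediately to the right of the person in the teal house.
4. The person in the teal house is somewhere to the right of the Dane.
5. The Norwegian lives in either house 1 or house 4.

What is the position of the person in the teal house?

House 1 color: only black fits.
By clue 1, the person in the teal house is in house 2.
From clue 1, the German must be in house 3.
From clue 2, the person in the white house must be in house 4.
By clue 3, the person in the gray house is in house 3.
Clue 4: the Dane is in house 1.
So house 2 gets Canadian for nationality.
So house 4 gets Norwegian for nationality.
So: house 1 = black/Dane, house 2 = teal/Canadian, house 3 = gray/German, house 4 = white/Norwegian.

2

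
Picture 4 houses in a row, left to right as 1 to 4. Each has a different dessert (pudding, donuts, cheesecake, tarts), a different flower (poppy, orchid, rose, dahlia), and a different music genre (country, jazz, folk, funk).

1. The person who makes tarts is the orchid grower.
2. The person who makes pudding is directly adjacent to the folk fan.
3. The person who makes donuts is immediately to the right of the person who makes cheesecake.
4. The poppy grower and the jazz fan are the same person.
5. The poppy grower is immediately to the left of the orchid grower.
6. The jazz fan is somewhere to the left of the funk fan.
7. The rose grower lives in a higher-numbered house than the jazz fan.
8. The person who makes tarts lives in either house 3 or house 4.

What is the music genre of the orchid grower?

folk

So house 1 gets dahlia for flower.
So house 2 gets poppy for flower.
By clue 4, the jazz fan is in house 2.
From clue 5, the orchid grower must be in house 3.
So house 4 gets rose for flower.
The person who makes tarts is in house 3 (clue 1).
House 1 dessert: only cheesecake fits.
Clue 3: the person who makes donuts is in house 2.
That leaves pudding as the dessert for house 4.
Clue 2 places the folk fan in house 3.
The only music genre still possible for house 1 is country.
That leaves funk as the music genre for house 4.
So: house 1 = cheesecake/dahlia/country, house 2 = donuts/poppy/jazz, house 3 = tarts/orchid/folk, house 4 = pudding/rose/funk.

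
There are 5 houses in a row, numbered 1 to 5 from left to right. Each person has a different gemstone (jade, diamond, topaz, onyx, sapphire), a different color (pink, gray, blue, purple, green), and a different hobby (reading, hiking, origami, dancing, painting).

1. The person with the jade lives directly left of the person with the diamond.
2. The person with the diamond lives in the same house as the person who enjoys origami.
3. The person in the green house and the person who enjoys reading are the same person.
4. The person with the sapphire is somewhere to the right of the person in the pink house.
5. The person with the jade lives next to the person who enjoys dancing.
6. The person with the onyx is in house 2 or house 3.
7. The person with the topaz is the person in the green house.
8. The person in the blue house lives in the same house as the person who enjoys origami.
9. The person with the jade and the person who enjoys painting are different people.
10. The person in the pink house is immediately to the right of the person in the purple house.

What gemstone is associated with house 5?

The person with the onyx is narrowed to house 2 or 3; consider each.
Placing it in house 3 leads to a contradiction, so it's in house 2.
House 1's gemstone must be topaz (nothing else left).
The person in the green house is in house 1 (clue 7).
By clue 3, the person who enjoys reading is in house 1.
House 3 gemstone: only jade fits.
Clue 1: the person with the diamond is in house 4.
From clue 2, the person who enjoys origami must be in house 4.
Clue 8 places the person in the blue house in house 4.
House 5's gemstone must be sapphire (nothing else left).
The only color still possible for house 5 is gray.
That leaves dancing as the hobby for house 2.
The only hobby still possible for house 3 is hiking.
The only hobby still possible for house 5 is painting.
By clue 10, the person in the purple house is in house 2.
The only color still possible for house 3 is pink.
So: house 1 = topaz/green/reading, house 2 = onyx/purple/dancing, house 3 = jade/pink/hiking, house 4 = diamond/blue/origami, house 5 = sapphire/gray/painting.

sapphire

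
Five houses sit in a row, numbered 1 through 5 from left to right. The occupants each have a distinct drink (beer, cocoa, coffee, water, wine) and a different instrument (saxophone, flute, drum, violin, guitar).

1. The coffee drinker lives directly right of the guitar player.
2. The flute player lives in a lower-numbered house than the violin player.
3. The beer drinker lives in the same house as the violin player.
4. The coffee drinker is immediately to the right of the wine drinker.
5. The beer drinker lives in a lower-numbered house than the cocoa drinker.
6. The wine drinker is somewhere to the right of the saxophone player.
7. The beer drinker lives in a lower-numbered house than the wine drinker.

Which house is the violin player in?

2

House 1 drink: only water fits.
The only drink still possible for house 2 is beer.
The only instrument still possible for house 5 is drum.
By clue 3, the violin player is in house 2.
So house 4 gets guitar for instrument.
The coffee drinker is in house 5 (clue 1).
By clue 4, the wine drinker is in house 4.
House 3 drink: only cocoa fits.
House 1 instrument: only flute fits.
That leaves saxophone as the instrument for house 3.
So: house 1 = water/flute, house 2 = beer/violin, house 3 = cocoa/saxophone, house 4 = wine/guitar, house 5 = coffee/drum.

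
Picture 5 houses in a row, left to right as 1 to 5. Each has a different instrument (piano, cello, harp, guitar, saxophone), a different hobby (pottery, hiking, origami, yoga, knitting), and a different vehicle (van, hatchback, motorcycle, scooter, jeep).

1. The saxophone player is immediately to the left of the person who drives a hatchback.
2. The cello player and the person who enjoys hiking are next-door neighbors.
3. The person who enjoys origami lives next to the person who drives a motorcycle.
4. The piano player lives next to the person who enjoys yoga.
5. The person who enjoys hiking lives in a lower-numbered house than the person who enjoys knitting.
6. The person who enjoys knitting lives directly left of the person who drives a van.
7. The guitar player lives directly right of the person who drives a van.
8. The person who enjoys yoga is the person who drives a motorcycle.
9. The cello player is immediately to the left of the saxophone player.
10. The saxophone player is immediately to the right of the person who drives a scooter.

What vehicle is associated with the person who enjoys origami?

The guitar player is narrowed to house 4 or 5; consider each.
Placing it in house 4 leads to a contradiction, so it's in house 5.
By clue 7, the person who drives a van is in house 4.
By clue 6, the person who enjoys knitting is in house 3.
From clue 2, the person who enjoys hiking must be in house 2.
By clue 8, the person who enjoys yoga is in house 5.
By clue 8, the person who drives a motorcycle is in house 5.
House 2's vehicle must be jeep (nothing else left).
The saxophone player is in house 2 (clue 1).
Clue 3 places the person who enjoys origami in house 4.
Clue 4 places the piano player in house 4.
The cello player is in house 1 (clue 9).
By clue 10, the person who drives a scooter is in house 1.
The only instrument still possible for house 3 is harp.
That leaves pottery as the hobby for house 1.
That leaves hatchback as the vehicle for house 3.
So: house 1 = cello/pottery/scooter, house 2 = saxophone/hiking/jeep, house 3 = harp/knitting/hatchback, house 4 = piano/origami/van, house 5 = guitar/yoga/motorcycle.

van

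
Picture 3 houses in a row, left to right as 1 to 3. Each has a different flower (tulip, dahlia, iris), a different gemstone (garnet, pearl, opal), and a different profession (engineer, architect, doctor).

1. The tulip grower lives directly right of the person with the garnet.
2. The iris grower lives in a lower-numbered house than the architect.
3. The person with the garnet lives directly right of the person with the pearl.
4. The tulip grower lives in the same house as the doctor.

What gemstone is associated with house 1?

The person with the garnet is in house 2 (clue 3).
Clue 3: the person with the pearl is in house 1.
The only gemstone still possible for house 3 is opal.
House 1's profession must be engineer (nothing else left).
Clue 1 places the tulip grower in house 3.
Clue 4 places the doctor in house 3.
House 2's profession must be architect (nothing else left).
By clue 2, the iris grower is in house 1.
House 2 flower: only dahlia fits.
So: house 1 = iris/pearl/engineer, house 2 = dahlia/garnet/architect, house 3 = tulip/opal/doctor.

pearl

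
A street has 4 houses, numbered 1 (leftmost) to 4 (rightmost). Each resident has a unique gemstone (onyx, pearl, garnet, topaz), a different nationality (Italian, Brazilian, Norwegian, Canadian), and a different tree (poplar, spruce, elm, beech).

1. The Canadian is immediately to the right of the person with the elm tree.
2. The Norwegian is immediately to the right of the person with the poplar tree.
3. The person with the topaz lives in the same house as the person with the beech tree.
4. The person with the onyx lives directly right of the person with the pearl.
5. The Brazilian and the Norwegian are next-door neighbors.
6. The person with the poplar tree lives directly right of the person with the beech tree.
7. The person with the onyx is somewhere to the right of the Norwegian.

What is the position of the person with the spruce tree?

4

House 4 tree: only spruce fits.
Clue 2: the Norwegian is in house 3.
By clue 2, the person with the poplar tree is in house 2.
The person with the beech tree is in house 1 (clue 6).
The person with the onyx is in house 4 (clue 7).
The only nationality still possible for house 1 is Italian.
That leaves elm as the tree for house 3.
By clue 1, the Canadian is in house 4.
From clue 3, the person with the topaz must be in house 1.
The person with the pearl is in house 3 (clue 4).
That leaves garnet as the gemstone for house 2.
House 2 nationality: only Brazilian fits.
So: house 1 = topaz/Italian/beech, house 2 = garnet/Brazilian/poplar, house 3 = pearl/Norwegian/elm, house 4 = onyx/Canadian/spruce.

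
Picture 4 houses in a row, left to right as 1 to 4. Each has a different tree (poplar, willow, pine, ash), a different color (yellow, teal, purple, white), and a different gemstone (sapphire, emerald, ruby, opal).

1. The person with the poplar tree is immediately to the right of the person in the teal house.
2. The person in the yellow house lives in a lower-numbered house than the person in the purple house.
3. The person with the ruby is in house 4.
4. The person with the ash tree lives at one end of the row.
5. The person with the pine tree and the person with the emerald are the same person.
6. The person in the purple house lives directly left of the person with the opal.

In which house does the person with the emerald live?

2

From clue 3, the person with the ruby must be in house 4.
House 4 color: only white fits.
The only gemstone still possible for house 3 is opal.
By clue 6, the person in the purple house is in house 2.
House 3's color must be teal (nothing else left).
By clue 1, the person with the poplar tree is in house 4.
So house 1 gets ash for tree.
House 3's tree must be willow (nothing else left).
That leaves yellow as the color for house 1.
Clue 5: the person with the emerald is in house 2.
House 2 tree: only pine fits.
The only gemstone still possible for house 1 is sapphire.
So: house 1 = ash/yellow/sapphire, house 2 = pine/purple/emerald, house 3 = willow/teal/opal, house 4 = poplar/white/ruby.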